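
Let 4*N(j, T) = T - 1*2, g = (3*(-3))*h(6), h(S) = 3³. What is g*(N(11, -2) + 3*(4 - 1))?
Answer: -1944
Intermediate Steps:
h(S) = 27
g = -243 (g = (3*(-3))*27 = -9*27 = -243)
N(j, T) = -½ + T/4 (N(j, T) = (T - 1*2)/4 = (T - 2)/4 = (-2 + T)/4 = -½ + T/4)
g*(N(11, -2) + 3*(4 - 1)) = -243*((-½ + (¼)*(-2)) + 3*(4 - 1)) = -243*((-½ - ½) + 3*3) = -243*(-1 + 9) = -243*8 = -1944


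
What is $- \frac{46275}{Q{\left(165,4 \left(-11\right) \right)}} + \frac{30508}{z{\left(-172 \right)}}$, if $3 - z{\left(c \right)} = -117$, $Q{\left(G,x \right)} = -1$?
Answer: $\frac{1395877}{30} \approx 46529.0$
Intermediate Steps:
$z{\left(c \right)} = 120$ ($z{\left(c \right)} = 3 - -117 = 3 + 117 = 120$)
$- \frac{46275}{Q{\left(165,4 \left(-11\right) \right)}} + \frac{30508}{z{\left(-172 \right)}} = - \frac{46275}{-1} + \frac{30508}{120} = \left(-46275\right) \left(-1\right) + 30508 \cdot \frac{1}{120} = 46275 + \frac{7627}{30} = \frac{1395877}{30}$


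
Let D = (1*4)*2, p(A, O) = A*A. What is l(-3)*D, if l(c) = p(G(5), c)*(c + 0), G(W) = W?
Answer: -600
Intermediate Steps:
p(A, O) = A²
l(c) = 25*c (l(c) = 5²*(c + 0) = 25*c)
D = 8 (D = 4*2 = 8)
l(-3)*D = (25*(-3))*8 = -75*8 = -600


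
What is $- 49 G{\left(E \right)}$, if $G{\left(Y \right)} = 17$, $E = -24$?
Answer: $-833$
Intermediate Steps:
$- 49 G{\left(E \right)} = \left(-49\right) 17 = -833$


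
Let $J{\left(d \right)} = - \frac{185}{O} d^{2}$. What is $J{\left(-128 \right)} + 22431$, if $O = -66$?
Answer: $\frac{2255743}{33} \approx 68356.0$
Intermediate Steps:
$J{\left(d \right)} = \frac{185 d^{2}}{66}$ ($J{\left(d \right)} = - \frac{185}{-66} d^{2} = \left(-185\right) \left(- \frac{1}{66}\right) d^{2} = \frac{185 d^{2}}{66}$)
$J{\left(-128 \right)} + 22431 = \frac{185 \left(-128\right)^{2}}{66} + 22431 = \frac{185}{66} \cdot 16384 + 22431 = \frac{1515520}{33} + 22431 = \frac{2255743}{33}$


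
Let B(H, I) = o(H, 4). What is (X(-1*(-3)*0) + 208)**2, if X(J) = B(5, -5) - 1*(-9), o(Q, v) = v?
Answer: 48841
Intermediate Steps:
B(H, I) = 4
X(J) = 13 (X(J) = 4 - 1*(-9) = 4 + 9 = 13)
(X(-1*(-3)*0) + 208)**2 = (13 + 208)**2 = 221**2 = 48841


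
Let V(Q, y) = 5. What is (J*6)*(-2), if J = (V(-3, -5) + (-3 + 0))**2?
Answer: -48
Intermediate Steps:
J = 4 (J = (5 + (-3 + 0))**2 = (5 - 3)**2 = 2**2 = 4)
(J*6)*(-2) = (4*6)*(-2) = 24*(-2) = -48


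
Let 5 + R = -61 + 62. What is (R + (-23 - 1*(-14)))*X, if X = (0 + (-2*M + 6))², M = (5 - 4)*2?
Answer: -52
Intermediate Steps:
M = 2 (M = 1*2 = 2)
R = -4 (R = -5 + (-61 + 62) = -5 + 1 = -4)
X = 4 (X = (0 + (-2*2 + 6))² = (0 + (-4 + 6))² = (0 + 2)² = 2² = 4)
(R + (-23 - 1*(-14)))*X = (-4 + (-23 - 1*(-14)))*4 = (-4 + (-23 + 14))*4 = (-4 - 9)*4 = -13*4 = -52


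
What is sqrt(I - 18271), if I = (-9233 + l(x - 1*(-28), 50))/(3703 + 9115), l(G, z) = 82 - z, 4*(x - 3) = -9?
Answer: I*sqrt(3002063775022)/12818 ≈ 135.17*I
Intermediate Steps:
x = 3/4 (x = 3 + (1/4)*(-9) = 3 - 9/4 = 3/4 ≈ 0.75000)
I = -9201/12818 (I = (-9233 + (82 - 1*50))/(3703 + 9115) = (-9233 + (82 - 50))/12818 = (-9233 + 32)*(1/12818) = -9201*1/12818 = -9201/12818 ≈ -0.71782)
sqrt(I - 18271) = sqrt(-9201/12818 - 18271) = sqrt(-234206879/12818) = I*sqrt(3002063775022)/12818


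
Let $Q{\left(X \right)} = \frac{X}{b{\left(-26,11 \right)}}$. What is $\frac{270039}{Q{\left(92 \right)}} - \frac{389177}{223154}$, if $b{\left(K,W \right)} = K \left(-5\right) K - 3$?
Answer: $- \frac{101930286606791}{10265084} \approx -9.9298 \cdot 10^{6}$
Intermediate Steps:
$b{\left(K,W \right)} = -3 - 5 K^{2}$ ($b{\left(K,W \right)} = - 5 K K - 3 = - 5 K^{2} - 3 = -3 - 5 K^{2}$)
$Q{\left(X \right)} = - \frac{X}{3383}$ ($Q{\left(X \right)} = \frac{X}{-3 - 5 \left(-26\right)^{2}} = \frac{X}{-3 - 3380} = \frac{X}{-3383} = X \left(- \frac{1}{3383}\right) = - \frac{X}{3383}$)
$\frac{270039}{Q{\left(92 \right)}} - \frac{389177}{223154} = \frac{270039}{\left(- \frac{1}{3383}\right) 92} - \frac{389177}{223154} = \frac{270039}{- \frac{92}{3383}} - \frac{389177}{223154} = 270039 \left(- \frac{3383}{92}\right) - \frac{389177}{223154} = - \frac{913541937}{92} - \frac{389177}{223154} = - \frac{101930286606791}{10265084}$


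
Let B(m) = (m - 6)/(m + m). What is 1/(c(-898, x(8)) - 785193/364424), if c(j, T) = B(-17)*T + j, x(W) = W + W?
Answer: -6195208/5509591049 ≈ -0.0011244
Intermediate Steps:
x(W) = 2*W
B(m) = (-6 + m)/(2*m) (B(m) = (-6 + m)/((2*m)) = (-6 + m)*(1/(2*m)) = (-6 + m)/(2*m))
c(j, T) = j + 23*T/34 (c(j, T) = ((½)*(-6 - 17)/(-17))*T + j = ((½)*(-1/17)*(-23))*T + j = 23*T/34 + j = j + 23*T/34)
1/(c(-898, x(8)) - 785193/364424) = 1/((-898 + 23*(2*8)/34) - 785193/364424) = 1/((-898 + (23/34)*16) - 785193*1/364424) = 1/((-898 + 184/17) - 785193/364424) = 1/(-15082/17 - 785193/364424) = 1/(-5509591049/6195208) = -6195208/5509591049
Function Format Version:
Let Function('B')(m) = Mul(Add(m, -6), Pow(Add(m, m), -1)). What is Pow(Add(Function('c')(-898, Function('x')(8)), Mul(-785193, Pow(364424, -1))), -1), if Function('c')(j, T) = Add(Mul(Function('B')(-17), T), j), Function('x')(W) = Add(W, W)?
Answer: Rational(-6195208, 5509591049) ≈ -0.0011244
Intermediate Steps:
Function('x')(W) = Mul(2, W)
Function('B')(m) = Mul(Rational(1, 2), Pow(m, -1), Add(-6, m)) (Function('B')(m) = Mul(Add(-6, m), Pow(Mul(2, m), -1)) = Mul(Add(-6, m), Mul(Rational(1, 2), Pow(m, -1))) = Mul(Rational(1, 2), Pow(m, -1), Add(-6, m)))
Function('c')(j, T) = Add(j, Mul(Rational(23, 34), T)) (Function('c')(j, T) = Add(Mul(Mul(Rational(1, 2), Pow(-17, -1), Add(-6, -17)), T), j) = Add(Mul(Mul(Rational(1, 2), Rational(-1, 17), -23), T), j) = Add(Mul(Rational(23, 34), T), j) = Add(j, Mul(Rational(23, 34), T)))
Pow(Add(Function('c')(-898, Function('x')(8)), Mul(-785193, Pow(364424, -1))), -1) = Pow(Add(Add(-898, Mul(Rational(23, 34), Mul(2, 8))), Mul(-785193, Pow(364424, -1))), -1) = Pow(Add(Add(-898, Mul(Rational(23, 34), 16)), Mul(-785193, Rational(1, 364424))), -1) = Pow(Add(Add(-898, Rational(184, 17)), Rational(-785193, 364424)), -1) = Pow(Add(Rational(-15082, 17), Rational(-785193, 364424)), -1) = Pow(Rational(-5509591049, 6195208), -1) = Rational(-6195208, 5509591049)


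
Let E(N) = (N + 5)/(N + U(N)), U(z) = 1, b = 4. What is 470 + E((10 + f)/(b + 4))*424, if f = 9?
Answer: 37706/27 ≈ 1396.5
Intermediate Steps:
E(N) = (5 + N)/(1 + N) (E(N) = (N + 5)/(N + 1) = (5 + N)/(1 + N))
470 + E((10 + f)/(b + 4))*424 = 470 + ((5 + (10 + 9)/(4 + 4))/(1 + (10 + 9)/(4 + 4)))*424 = 470 + ((5 + 19/8)/(1 + 19/8))*424 = 470 + ((59/8)/(27/8))*424 = 470 + ((8/27)*(59/8))*424 = 470 + (59/27)*424 = 470 + 25016/27 = 37706/27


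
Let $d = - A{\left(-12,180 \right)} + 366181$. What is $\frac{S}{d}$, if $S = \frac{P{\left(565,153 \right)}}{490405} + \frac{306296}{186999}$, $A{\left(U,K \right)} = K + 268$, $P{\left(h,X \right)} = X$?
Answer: $\frac{150237700727}{33539634221463135} \approx 4.4794 \cdot 10^{-6}$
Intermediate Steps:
$A{\left(U,K \right)} = 268 + K$
$d = 365733$ ($d = - (268 + 180) + 366181 = \left(-1\right) 448 + 366181 = -448 + 366181 = 365733$)
$S = \frac{150237700727}{91705244595}$ ($S = \frac{153}{490405} + \frac{306296}{186999} = \frac{150237700727}{91705244595} \approx 1.6383$)
$\frac{S}{d} = \frac{150237700727}{91705244595 \cdot 365733} = \frac{150237700727}{91705244595} \cdot \frac{1}{365733} = \frac{150237700727}{33539634221463135}$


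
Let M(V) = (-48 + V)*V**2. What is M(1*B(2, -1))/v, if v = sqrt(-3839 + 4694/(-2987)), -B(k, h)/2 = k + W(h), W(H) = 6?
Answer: 16384*I*sqrt(423039849)/1274643 ≈ 264.38*I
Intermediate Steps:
B(k, h) = -12 - 2*k (B(k, h) = -2*(k + 6) = -2*(6 + k) = -12 - 2*k)
M(V) = V**2*(-48 + V)
v = 9*I*sqrt(423039849)/2987 (v = sqrt(-3839 + 4694*(-1/2987)) = sqrt(-3839 - 4694/2987) = sqrt(-11471787/2987) = 9*I*sqrt(423039849)/2987 ≈ 61.972*I)
M(1*B(2, -1))/v = ((1*(-12 - 2*2))**2*(-48 + 1*(-12 - 2*2)))/((9*I*sqrt(423039849)/2987)) = ((1*(-12 - 4))**2*(-48 + 1*(-12 - 4)))*(-I*sqrt(423039849)/1274643) = ((1*(-16))**2*(-48 + 1*(-16)))*(-I*sqrt(423039849)/1274643) = ((-16)**2*(-48 - 16))*(-I*sqrt(423039849)/1274643) = (256*(-64))*(-I*sqrt(423039849)/1274643) = -(-16384)*I*sqrt(423039849)/1274643 = 16384*I*sqrt(423039849)/1274643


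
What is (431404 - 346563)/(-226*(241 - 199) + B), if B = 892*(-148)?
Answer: -84841/141508 ≈ -0.59955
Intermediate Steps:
B = -132016
(431404 - 346563)/(-226*(241 - 199) + B) = (431404 - 346563)/(-226*(241 - 199) - 132016) = 84841/(-226*42 - 132016) = 84841/(-9492 - 132016) = 84841/(-141508) = 84841*(-1/141508) = -84841/141508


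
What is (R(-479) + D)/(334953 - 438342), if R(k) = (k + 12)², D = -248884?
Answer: 10265/34463 ≈ 0.29786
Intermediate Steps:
R(k) = (12 + k)²
(R(-479) + D)/(334953 - 438342) = ((12 - 479)² - 248884)/(334953 - 438342) = ((-467)² - 248884)/(-103389) = (218089 - 248884)*(-1/103389) = -30795*(-1/103389) = 10265/34463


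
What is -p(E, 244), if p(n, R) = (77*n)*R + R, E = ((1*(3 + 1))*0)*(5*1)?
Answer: -244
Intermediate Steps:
E = 0 (E = ((1*4)*0)*5 = (4*0)*5 = 0*5 = 0)
p(n, R) = R + 77*R*n (p(n, R) = 77*R*n + R = R + 77*R*n)
-p(E, 244) = -244*(1 + 77*0) = -244*(1 + 0) = -244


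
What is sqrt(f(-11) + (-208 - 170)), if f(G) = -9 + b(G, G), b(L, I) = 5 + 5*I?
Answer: I*sqrt(437) ≈ 20.905*I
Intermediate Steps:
f(G) = -4 + 5*G (f(G) = -9 + (5 + 5*G) = -4 + 5*G)
sqrt(f(-11) + (-208 - 170)) = sqrt((-4 + 5*(-11)) + (-208 - 170)) = sqrt((-4 - 55) - 378) = sqrt(-59 - 378) = sqrt(-437) = I*sqrt(437)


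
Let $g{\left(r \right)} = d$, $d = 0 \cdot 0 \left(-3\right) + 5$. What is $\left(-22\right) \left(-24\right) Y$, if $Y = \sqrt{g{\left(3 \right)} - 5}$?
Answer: $0$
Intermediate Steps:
$d = 5$ ($d = 0 \left(-3\right) + 5 = 0 + 5 = 5$)
$g{\left(r \right)} = 5$
$Y = 0$ ($Y = \sqrt{5 - 5} = \sqrt{0} = 0$)
$\left(-22\right) \left(-24\right) Y = \left(-22\right) \left(-24\right) 0 = 528 \cdot 0 = 0$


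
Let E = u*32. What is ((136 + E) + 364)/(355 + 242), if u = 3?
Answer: 596/597 ≈ 0.99833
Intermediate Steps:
E = 96 (E = 3*32 = 96)
((136 + E) + 364)/(355 + 242) = ((136 + 96) + 364)/(355 + 242) = (232 + 364)/597 = 596*(1/597) = 596/597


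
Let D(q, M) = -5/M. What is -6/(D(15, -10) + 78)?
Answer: -12/157 ≈ -0.076433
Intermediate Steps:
-6/(D(15, -10) + 78) = -6/(-5/(-10) + 78) = -6/(-5*(-⅒) + 78) = -6/(½ + 78) = -6/(157/2) = (2/157)*(-6) = -12/157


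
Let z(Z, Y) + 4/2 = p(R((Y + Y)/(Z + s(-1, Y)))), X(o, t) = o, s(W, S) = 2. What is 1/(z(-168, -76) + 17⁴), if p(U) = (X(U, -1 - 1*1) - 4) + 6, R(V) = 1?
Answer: 1/83522 ≈ 1.1973e-5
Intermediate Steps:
p(U) = 2 + U (p(U) = (U - 4) + 6 = (-4 + U) + 6 = 2 + U)
z(Z, Y) = 1 (z(Z, Y) = -2 + (2 + 1) = -2 + 3 = 1)
1/(z(-168, -76) + 17⁴) = 1/(1 + 17⁴) = 1/(1 + 83521) = 1/83522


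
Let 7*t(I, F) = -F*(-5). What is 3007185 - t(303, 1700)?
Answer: 21041795/7 ≈ 3.0060e+6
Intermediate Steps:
t(I, F) = 5*F/7 (t(I, F) = (-F*(-5))/7 = (5*F)/7 = 5*F/7)
3007185 - t(303, 1700) = 3007185 - 5*1700/7 = 3007185 - 1*8500/7 = 3007185 - 8500/7 = 21041795/7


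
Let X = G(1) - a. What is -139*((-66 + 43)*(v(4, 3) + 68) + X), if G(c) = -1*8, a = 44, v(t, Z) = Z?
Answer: 234215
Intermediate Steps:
G(c) = -8
X = -52 (X = -8 - 1*44 = -8 - 44 = -52)
-139*((-66 + 43)*(v(4, 3) + 68) + X) = -139*((-66 + 43)*(3 + 68) - 52) = -139*(-23*71 - 52) = -139*(-1633 - 52) = -139*(-1685) = 234215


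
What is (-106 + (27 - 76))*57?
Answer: -8835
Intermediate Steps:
(-106 + (27 - 76))*57 = (-106 - 49)*57 = -155*57 = -8835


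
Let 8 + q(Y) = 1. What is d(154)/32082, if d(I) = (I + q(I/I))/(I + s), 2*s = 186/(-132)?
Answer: 1078/36065515 ≈ 2.9890e-5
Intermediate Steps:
s = -31/44 (s = (186/(-132))/2 = (186*(-1/132))/2 = (½)*(-31/22) = -31/44 ≈ -0.70455)
q(Y) = -7 (q(Y) = -8 + 1 = -7)
d(I) = (-7 + I)/(-31/44 + I) (d(I) = (I - 7)/(I - 31/44) = (-7 + I)/(-31/44 + I))
d(154)/32082 = (44*(-7 + 154)/(-31 + 44*154))/32082 = (44*147/(-31 + 6776))*(1/32082) = (44*147/6745)*(1/32082) = (44*(1/6745)*147)*(1/32082) = (6468/6745)*(1/32082) = 1078/36065515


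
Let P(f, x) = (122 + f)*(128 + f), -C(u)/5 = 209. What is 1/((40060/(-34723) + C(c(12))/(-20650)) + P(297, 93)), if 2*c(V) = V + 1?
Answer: 143405990/25536863478557 ≈ 5.6156e-6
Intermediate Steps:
c(V) = ½ + V/2 (c(V) = (V + 1)/2 = (1 + V)/2 = ½ + V/2)
C(u) = -1045 (C(u) = -5*209 = -1045)
1/((40060/(-34723) + C(c(12))/(-20650)) + P(297, 93)) = 1/((40060/(-34723) - 1045/(-20650)) + (15616 + 297² + 250*297)) = 1/((40060*(-1/34723) - 1045*(-1/20650)) + (15616 + 88209 + 74250)) = 1/((-40060/34723 + 209/4130) + 178075) = 1/(-158190693/143405990 + 178075) = 1/(25536863478557/143405990) = 143405990/25536863478557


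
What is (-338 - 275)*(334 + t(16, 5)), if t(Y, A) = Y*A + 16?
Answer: -263590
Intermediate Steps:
t(Y, A) = 16 + A*Y (t(Y, A) = A*Y + 16 = 16 + A*Y)
(-338 - 275)*(334 + t(16, 5)) = (-338 - 275)*(334 + (16 + 5*16)) = -613*(334 + (16 + 80)) = -613*(334 + 96) = -613*430 = -263590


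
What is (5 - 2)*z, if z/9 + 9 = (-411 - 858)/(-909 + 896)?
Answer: 31104/13 ≈ 2392.6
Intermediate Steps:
z = 10368/13 (z = -81 + 9*((-411 - 858)/(-909 + 896)) = -81 + 9*(-1269/(-13)) = -81 + 9*(-1269*(-1/13)) = -81 + 9*(1269/13) = -81 + 11421/13 = 10368/13 ≈ 797.54)
(5 - 2)*z = (5 - 2)*(10368/13) = 3*(10368/13) = 31104/13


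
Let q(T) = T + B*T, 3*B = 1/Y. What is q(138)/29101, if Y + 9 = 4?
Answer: 644/145505 ≈ 0.0044260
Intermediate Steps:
Y = -5 (Y = -9 + 4 = -5)
B = -1/15 (B = (⅓)/(-5) = (⅓)*(-⅕) = -1/15 ≈ -0.066667)
q(T) = 14*T/15 (q(T) = T - T/15 = 14*T/15)
q(138)/29101 = ((14/15)*138)/29101 = (644/5)*(1/29101) = 644/145505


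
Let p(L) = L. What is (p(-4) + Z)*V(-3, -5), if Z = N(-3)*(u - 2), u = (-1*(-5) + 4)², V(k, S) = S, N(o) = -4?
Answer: 1600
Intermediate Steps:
u = 81 (u = (5 + 4)² = 9² = 81)
Z = -316 (Z = -4*(81 - 2) = -4*79 = -316)
(p(-4) + Z)*V(-3, -5) = (-4 - 316)*(-5) = -320*(-5) = 1600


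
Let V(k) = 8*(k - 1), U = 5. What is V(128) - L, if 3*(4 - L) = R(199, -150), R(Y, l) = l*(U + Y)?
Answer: -9188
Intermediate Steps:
R(Y, l) = l*(5 + Y)
V(k) = -8 + 8*k (V(k) = 8*(-1 + k) = -8 + 8*k)
L = 10204 (L = 4 - (-50)*(5 + 199) = 4 - (-50)*204 = 4 - ⅓*(-30600) = 4 + 10200 = 10204)
V(128) - L = (-8 + 8*128) - 1*10204 = (-8 + 1024) - 10204 = 1016 - 10204 = -9188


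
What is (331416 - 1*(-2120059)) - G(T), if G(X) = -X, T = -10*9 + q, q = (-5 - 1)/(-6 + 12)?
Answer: 2451384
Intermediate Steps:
q = -1 (q = -6/6 = -6*⅙ = -1)
T = -91 (T = -10*9 - 1 = -90 - 1 = -91)
(331416 - 1*(-2120059)) - G(T) = (331416 - 1*(-2120059)) - (-1)*(-91) = (331416 + 2120059) - 1*91 = 2451475 - 91 = 2451384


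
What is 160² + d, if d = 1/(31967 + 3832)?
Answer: 916454401/35799 ≈ 25600.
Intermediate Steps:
d = 1/35799 ≈ 2.7934e-5
160² + d = 160² + 1/35799 = 25600 + 1/35799 = 916454401/35799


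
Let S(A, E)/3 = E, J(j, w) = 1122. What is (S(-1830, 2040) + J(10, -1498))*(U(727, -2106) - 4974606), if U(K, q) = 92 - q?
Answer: -36010178736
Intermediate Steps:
S(A, E) = 3*E
(S(-1830, 2040) + J(10, -1498))*(U(727, -2106) - 4974606) = (3*2040 + 1122)*((92 - 1*(-2106)) - 4974606) = (6120 + 1122)*((92 + 2106) - 4974606) = 7242*(2198 - 4974606) = 7242*(-4972408) = -36010178736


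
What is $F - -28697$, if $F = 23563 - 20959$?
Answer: $31301$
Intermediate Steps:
$F = 2604$ ($F = 23563 - 20959 = 2604$)
$F - -28697 = 2604 - -28697 = 2604 + 28697 = 31301$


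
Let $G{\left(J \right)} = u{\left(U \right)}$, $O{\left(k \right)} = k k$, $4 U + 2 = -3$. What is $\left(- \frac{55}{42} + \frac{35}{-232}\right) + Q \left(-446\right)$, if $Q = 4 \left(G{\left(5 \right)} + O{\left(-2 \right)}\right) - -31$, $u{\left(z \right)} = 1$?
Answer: $- \frac{110825627}{4872} \approx -22747.0$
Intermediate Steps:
$U = - \frac{5}{4}$ ($U = - \frac{1}{2} + \frac{1}{4} \left(-3\right) = - \frac{1}{2} - \frac{3}{4} = - \frac{5}{4} \approx -1.25$)
$O{\left(k \right)} = k^{2}$
$G{\left(J \right)} = 1$
$Q = 51$ ($Q = 4 \left(1 + \left(-2\right)^{2}\right) - -31 = 4 \left(1 + 4\right) + 31 = 4 \cdot 5 + 31 = 20 + 31 = 51$)
$\left(- \frac{55}{42} + \frac{35}{-232}\right) + Q \left(-446\right) = \left(- \frac{55}{42} + \frac{35}{-232}\right) + 51 \left(-446\right) = \left(\left(-55\right) \frac{1}{42} + 35 \left(- \frac{1}{232}\right)\right) - 22746 = \left(- \frac{55}{42} - \frac{35}{232}\right) - 22746 = - \frac{7115}{4872} - 22746 = - \frac{110825627}{4872}$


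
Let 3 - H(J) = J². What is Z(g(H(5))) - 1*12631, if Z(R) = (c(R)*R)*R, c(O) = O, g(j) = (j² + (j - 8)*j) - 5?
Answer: 1477635988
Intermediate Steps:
H(J) = 3 - J²
g(j) = -5 + j² + j*(-8 + j) (g(j) = (j² + (-8 + j)*j) - 5 = (j² + j*(-8 + j)) - 5 = -5 + j² + j*(-8 + j))
Z(R) = R³ (Z(R) = (R*R)*R = R²*R = R³)
Z(g(H(5))) - 1*12631 = (-5 - 8*(3 - 1*5²) + 2*(3 - 1*5²)²)³ - 1*12631 = (-5 - 8*(3 - 1*25) + 2*(3 - 1*25)²)³ - 12631 = (-5 - 8*(3 - 25) + 2*(3 - 25)²)³ - 12631 = (-5 - 8*(-22) + 2*(-22)²)³ - 12631 = (-5 + 176 + 2*484)³ - 12631 = (-5 + 176 + 968)³ - 12631 = 1139³ - 12631 = 1477648619 - 12631 = 1477635988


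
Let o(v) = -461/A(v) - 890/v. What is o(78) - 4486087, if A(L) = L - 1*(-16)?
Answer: -16446054751/3666 ≈ -4.4861e+6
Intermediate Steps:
A(L) = 16 + L (A(L) = L + 16 = 16 + L)
o(v) = -890/v - 461/(16 + v) (o(v) = -461/(16 + v) - 890/v = -890/v - 461/(16 + v))
o(78) - 4486087 = (-14240 - 1351*78)/(78*(16 + 78)) - 4486087 = (1/78)*(-14240 - 105378)/94 - 4486087 = (1/78)*(1/94)*(-119618) - 4486087 = -59809/3666 - 4486087 = -16446054751/3666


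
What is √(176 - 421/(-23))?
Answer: √102787/23 ≈ 13.939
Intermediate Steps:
√(176 - 421/(-23)) = √(176 - 421*(-1/23)) = √(176 + 421/23) = √(4469/23) = √102787/23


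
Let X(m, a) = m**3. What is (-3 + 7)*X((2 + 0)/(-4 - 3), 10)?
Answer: -32/343 ≈ -0.093295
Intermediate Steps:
(-3 + 7)*X((2 + 0)/(-4 - 3), 10) = (-3 + 7)*((2 + 0)/(-4 - 3))**3 = 4*(2/(-7))**3 = 4*(2*(-1/7))**3 = 4*(-2/7)**3 = 4*(-8/343) = -32/343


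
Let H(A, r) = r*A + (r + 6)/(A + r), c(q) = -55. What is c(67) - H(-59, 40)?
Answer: 43841/19 ≈ 2307.4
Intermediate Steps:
H(A, r) = A*r + (6 + r)/(A + r)
c(67) - H(-59, 40) = -55 - (6 + 40 - 59*40² + 40*(-59)²)/(-59 + 40) = -55 - (6 + 40 - 59*1600 + 40*3481)/(-19) = -55 - (-1)*(6 + 40 - 94400 + 139240)/19 = -55 - (-1)*44886/19 = -55 - 1*(-44886/19) = -55 + 44886/19 = 43841/19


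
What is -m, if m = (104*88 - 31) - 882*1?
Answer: -8239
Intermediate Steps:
m = 8239 (m = (9152 - 31) - 882 = 9121 - 882 = 8239)
-m = -1*8239 = -8239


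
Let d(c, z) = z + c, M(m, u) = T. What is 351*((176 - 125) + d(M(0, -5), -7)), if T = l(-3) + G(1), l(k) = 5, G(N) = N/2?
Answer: 34749/2 ≈ 17375.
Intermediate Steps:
G(N) = N/2 (G(N) = N*(1/2) = N/2)
T = 11/2 (T = 5 + (1/2)*1 = 5 + 1/2 = 11/2 ≈ 5.5000)
M(m, u) = 11/2
d(c, z) = c + z
351*((176 - 125) + d(M(0, -5), -7)) = 351*((176 - 125) + (11/2 - 7)) = 351*(51 - 3/2) = 351*(99/2) = 34749/2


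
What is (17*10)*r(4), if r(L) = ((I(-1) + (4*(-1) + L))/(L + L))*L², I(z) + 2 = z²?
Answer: -340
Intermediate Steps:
I(z) = -2 + z²
r(L) = L*(-5 + L)/2 (r(L) = (((-2 + (-1)²) + (4*(-1) + L))/(L + L))*L² = (((-2 + 1) + (-4 + L))/((2*L)))*L² = ((-1 + (-4 + L))*(1/(2*L)))*L² = ((-5 + L)*(1/(2*L)))*L² = ((-5 + L)/(2*L))*L² = L*(-5 + L)/2)
(17*10)*r(4) = (17*10)*((½)*4*(-5 + 4)) = 170*((½)*4*(-1)) = 170*(-2) = -340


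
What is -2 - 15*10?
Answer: -152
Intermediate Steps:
-2 - 15*10 = -2 - 150 = -152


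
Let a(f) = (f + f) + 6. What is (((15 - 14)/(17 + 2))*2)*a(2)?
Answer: 20/19 ≈ 1.0526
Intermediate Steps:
a(f) = 6 + 2*f (a(f) = 2*f + 6 = 6 + 2*f)
(((15 - 14)/(17 + 2))*2)*a(2) = (((15 - 14)/(17 + 2))*2)*(6 + 2*2) = ((1/19)*2)*(6 + 4) = ((1*(1/19))*2)*10 = ((1/19)*2)*10 = (2/19)*10 = 20/19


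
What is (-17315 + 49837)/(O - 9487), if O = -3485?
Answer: -707/282 ≈ -2.5071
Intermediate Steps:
(-17315 + 49837)/(O - 9487) = (-17315 + 49837)/(-3485 - 9487) = 32522/(-12972) = 32522*(-1/12972) = -707/282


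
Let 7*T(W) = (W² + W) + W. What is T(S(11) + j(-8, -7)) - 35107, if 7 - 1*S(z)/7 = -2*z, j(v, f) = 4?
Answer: -202486/7 ≈ -28927.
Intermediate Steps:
S(z) = 49 + 14*z (S(z) = 49 - (-14)*z = 49 + 14*z)
T(W) = W²/7 + 2*W/7 (T(W) = ((W² + W) + W)/7 = ((W + W²) + W)/7 = (W² + 2*W)/7 = W²/7 + 2*W/7)
T(S(11) + j(-8, -7)) - 35107 = ((49 + 14*11) + 4)*(2 + ((49 + 14*11) + 4))/7 - 35107 = ((49 + 154) + 4)*(2 + ((49 + 154) + 4))/7 - 35107 = (203 + 4)*(2 + (203 + 4))/7 - 35107 = (⅐)*207*(2 + 207) - 35107 = (⅐)*207*209 - 35107 = 43263/7 - 35107 = -202486/7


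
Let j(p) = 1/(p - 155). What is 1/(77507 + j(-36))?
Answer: 191/14803836 ≈ 1.2902e-5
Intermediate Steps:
j(p) = 1/(-155 + p)
1/(77507 + j(-36)) = 1/(77507 + 1/(-155 - 36)) = 1/(77507 + 1/(-191)) = 1/(77507 - 1/191) = 1/(14803836/191) = 191/14803836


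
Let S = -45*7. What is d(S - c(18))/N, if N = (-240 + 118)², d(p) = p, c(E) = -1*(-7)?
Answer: -161/7442 ≈ -0.021634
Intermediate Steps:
c(E) = 7
S = -315
N = 14884 (N = (-122)² = 14884)
d(S - c(18))/N = (-315 - 1*7)/14884 = (-315 - 7)*(1/14884) = -322*1/14884 = -161/7442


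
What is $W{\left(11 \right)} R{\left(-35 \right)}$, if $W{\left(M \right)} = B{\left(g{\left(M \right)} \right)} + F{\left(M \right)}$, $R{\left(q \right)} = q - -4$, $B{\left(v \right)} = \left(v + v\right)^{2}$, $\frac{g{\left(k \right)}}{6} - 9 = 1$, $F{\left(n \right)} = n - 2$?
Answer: $-446679$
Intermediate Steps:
$F{\left(n \right)} = -2 + n$
$g{\left(k \right)} = 60$ ($g{\left(k \right)} = 54 + 6 \cdot 1 = 54 + 6 = 60$)
$B{\left(v \right)} = 4 v^{2}$ ($B{\left(v \right)} = \left(2 v\right)^{2} = 4 v^{2}$)
$R{\left(q \right)} = 4 + q$ ($R{\left(q \right)} = q + 4 = 4 + q$)
$W{\left(M \right)} = 14398 + M$ ($W{\left(M \right)} = 4 \cdot 60^{2} + \left(-2 + M\right) = 4 \cdot 3600 + \left(-2 + M\right) = 14400 + \left(-2 + M\right) = 14398 + M$)
$W{\left(11 \right)} R{\left(-35 \right)} = \left(14398 + 11\right) \left(4 - 35\right) = 14409 \left(-31\right) = -446679$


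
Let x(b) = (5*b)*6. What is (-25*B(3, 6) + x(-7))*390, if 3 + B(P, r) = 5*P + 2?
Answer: -218400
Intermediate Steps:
B(P, r) = -1 + 5*P (B(P, r) = -3 + (5*P + 2) = -3 + (2 + 5*P) = -1 + 5*P)
x(b) = 30*b
(-25*B(3, 6) + x(-7))*390 = (-25*(-1 + 5*3) + 30*(-7))*390 = (-25*(-1 + 15) - 210)*390 = (-25*14 - 210)*390 = (-350 - 210)*390 = -560*390 = -218400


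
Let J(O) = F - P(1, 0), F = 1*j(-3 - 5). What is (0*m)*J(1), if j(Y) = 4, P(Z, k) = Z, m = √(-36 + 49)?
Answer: 0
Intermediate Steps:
m = √13 ≈ 3.6056
F = 4 (F = 1*4 = 4)
J(O) = 3 (J(O) = 4 - 1*1 = 4 - 1 = 3)
(0*m)*J(1) = (0*√13)*3 = 0*3 = 0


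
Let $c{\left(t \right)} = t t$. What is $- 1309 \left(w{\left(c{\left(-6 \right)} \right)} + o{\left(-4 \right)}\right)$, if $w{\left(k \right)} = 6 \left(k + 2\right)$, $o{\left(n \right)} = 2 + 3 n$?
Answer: $-285362$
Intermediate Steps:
$c{\left(t \right)} = t^{2}$
$w{\left(k \right)} = 12 + 6 k$ ($w{\left(k \right)} = 6 \left(2 + k\right) = 12 + 6 k$)
$- 1309 \left(w{\left(c{\left(-6 \right)} \right)} + o{\left(-4 \right)}\right) = - 1309 \left(\left(12 + 6 \left(-6\right)^{2}\right) + \left(2 + 3 \left(-4\right)\right)\right) = - 1309 \left(\left(12 + 6 \cdot 36\right) + \left(2 - 12\right)\right) = - 1309 \left(\left(12 + 216\right) - 10\right) = - 1309 \left(228 - 10\right) = \left(-1309\right) 218 = -285362$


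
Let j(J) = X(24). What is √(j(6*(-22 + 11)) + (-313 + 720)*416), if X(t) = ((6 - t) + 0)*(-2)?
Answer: 2*√42337 ≈ 411.52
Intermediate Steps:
X(t) = -12 + 2*t (X(t) = (6 - t)*(-2) = -12 + 2*t)
j(J) = 36 (j(J) = -12 + 2*24 = -12 + 48 = 36)
√(j(6*(-22 + 11)) + (-313 + 720)*416) = √(36 + (-313 + 720)*416) = √(36 + 407*416) = √(36 + 169312) = √169348 = 2*√42337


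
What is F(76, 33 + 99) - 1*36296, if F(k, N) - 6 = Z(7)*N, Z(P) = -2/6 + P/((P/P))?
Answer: -35410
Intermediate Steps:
Z(P) = -⅓ + P (Z(P) = -2*⅙ + P/1 = -⅓ + P*1 = -⅓ + P)
F(k, N) = 6 + 20*N/3 (F(k, N) = 6 + (-⅓ + 7)*N = 6 + 20*N/3)
F(76, 33 + 99) - 1*36296 = (6 + 20*(33 + 99)/3) - 1*36296 = (6 + (20/3)*132) - 36296 = (6 + 880) - 36296 = 886 - 36296 = -35410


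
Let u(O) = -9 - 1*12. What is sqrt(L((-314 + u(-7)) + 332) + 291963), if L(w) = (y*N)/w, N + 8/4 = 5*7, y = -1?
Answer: sqrt(291974) ≈ 540.35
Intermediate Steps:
u(O) = -21 (u(O) = -9 - 12 = -21)
N = 33 (N = -2 + 5*7 = -2 + 35 = 33)
L(w) = -33/w (L(w) = (-1*33)/w = -33/w)
sqrt(L((-314 + u(-7)) + 332) + 291963) = sqrt(-33/((-314 - 21) + 332) + 291963) = sqrt(-33/(-335 + 332) + 291963) = sqrt(-33/(-3) + 291963) = sqrt(-33*(-1/3) + 291963) = sqrt(11 + 291963) = sqrt(291974)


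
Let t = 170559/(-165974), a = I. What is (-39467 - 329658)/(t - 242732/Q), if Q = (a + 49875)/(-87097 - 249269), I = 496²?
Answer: -18127807312350250/13551194173929219 ≈ -1.3377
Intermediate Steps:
I = 246016
a = 246016
t = -170559/165974 (t = 170559*(-1/165974) = -170559/165974 ≈ -1.0276)
Q = -295891/336366 (Q = (246016 + 49875)/(-87097 - 249269) = 295891/(-336366) = 295891*(-1/336366) = -295891/336366 ≈ -0.87967)
(-39467 - 329658)/(t - 242732/Q) = (-39467 - 329658)/(-170559/165974 - 242732/(-295891/336366)) = -369125/(-170559/165974 - 242732*(-336366/295891)) = -369125/(-170559/165974 + 81646791912/295891) = -369125/13551194173929219/49110212834 = -369125*49110212834/13551194173929219 = -18127807312350250/13551194173929219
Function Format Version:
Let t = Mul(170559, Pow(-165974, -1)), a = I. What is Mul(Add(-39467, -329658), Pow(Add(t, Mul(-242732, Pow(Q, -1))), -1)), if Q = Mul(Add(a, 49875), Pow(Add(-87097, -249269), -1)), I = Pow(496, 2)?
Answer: Rational(-18127807312350250, 13551194173929219) ≈ -1.3377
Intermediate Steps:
I = 246016
a = 246016
t = Rational(-170559, 165974) (t = Mul(170559, Rational(-1, 165974)) = Rational(-170559, 165974) ≈ -1.0276)
Q = Rational(-295891, 336366) (Q = Mul(Add(246016, 49875), Pow(Add(-87097, -249269), -1)) = Mul(295891, Pow(-336366, -1)) = Mul(295891, Rational(-1, 336366)) = Rational(-295891, 336366) ≈ -0.87967)
Mul(Add(-39467, -329658), Pow(Add(t, Mul(-242732, Pow(Q, -1))), -1)) = Mul(Add(-39467, -329658), Pow(Add(Rational(-170559, 165974), Mul(-242732, Pow(Rational(-295891, 336366), -1))), -1)) = Mul(-369125, Pow(Add(Rational(-170559, 165974), Mul(-242732, Rational(-336366, 295891))), -1)) = Mul(-369125, Pow(Add(Rational(-170559, 165974), Rational(81646791912, 295891)), -1)) = Mul(-369125, Pow(Rational(13551194173929219, 49110212834), -1)) = Mul(-369125, Rational(49110212834, 13551194173929219)) = Rational(-18127807312350250, 13551194173929219)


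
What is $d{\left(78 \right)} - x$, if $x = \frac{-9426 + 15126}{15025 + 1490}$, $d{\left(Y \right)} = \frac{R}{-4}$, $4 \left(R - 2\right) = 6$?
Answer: $- \frac{10747}{8808} \approx -1.2201$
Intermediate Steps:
$R = \frac{7}{2}$ ($R = 2 + \frac{1}{4} \cdot 6 = 2 + \frac{3}{2} = \frac{7}{2} \approx 3.5$)
$d{\left(Y \right)} = - \frac{7}{8}$ ($d{\left(Y \right)} = \frac{7}{2 \left(-4\right)} = \frac{7}{2} \left(- \frac{1}{4}\right) = - \frac{7}{8}$)
$x = \frac{380}{1101}$ ($x = \frac{5700}{16515} = 5700 \cdot \frac{1}{16515} = \frac{380}{1101} \approx 0.34514$)
$d{\left(78 \right)} - x = - \frac{7}{8} - \frac{380}{1101} = - \frac{10747}{8808}$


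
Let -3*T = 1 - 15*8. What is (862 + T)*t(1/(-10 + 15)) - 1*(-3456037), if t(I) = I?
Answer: 10368652/3 ≈ 3.4562e+6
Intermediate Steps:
T = 119/3 (T = -(1 - 15*8)/3 = -(1 - 120)/3 = -1/3*(-119) = 119/3 ≈ 39.667)
(862 + T)*t(1/(-10 + 15)) - 1*(-3456037) = (862 + 119/3)/(-10 + 15) - 1*(-3456037) = (2705/3)/5 + 3456037 = (2705/3)*(1/5) + 3456037 = 541/3 + 3456037 = 10368652/3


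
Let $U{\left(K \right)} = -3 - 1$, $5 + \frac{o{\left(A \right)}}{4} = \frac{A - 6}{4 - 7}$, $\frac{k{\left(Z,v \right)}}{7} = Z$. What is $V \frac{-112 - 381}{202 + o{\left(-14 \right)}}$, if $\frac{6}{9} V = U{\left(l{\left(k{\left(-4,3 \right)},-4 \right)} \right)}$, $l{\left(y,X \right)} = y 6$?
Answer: $\frac{4437}{313} \approx 14.176$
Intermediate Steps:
$k{\left(Z,v \right)} = 7 Z$
$o{\left(A \right)} = -12 - \frac{4 A}{3}$ ($o{\left(A \right)} = -20 + 4 \frac{A - 6}{4 - 7} = -20 + 4 \frac{-6 + A}{-3} = -20 + 4 \left(-6 + A\right) \left(- \frac{1}{3}\right) = -20 + 4 \left(2 - \frac{A}{3}\right) = -20 - \left(-8 + \frac{4 A}{3}\right) = -12 - \frac{4 A}{3}$)
$l{\left(y,X \right)} = 6 y$
$U{\left(K \right)} = -4$
$V = -6$ ($V = \frac{3}{2} \left(-4\right) = -6$)
$V \frac{-112 - 381}{202 + o{\left(-14 \right)}} = - 6 \frac{-112 - 381}{202 - - \frac{20}{3}} = - 6 \left(- \frac{493}{202 + \left(-12 + \frac{56}{3}\right)}\right) = - 6 \left(- \frac{493}{202 + \frac{20}{3}}\right) = - 6 \left(- \frac{493}{\frac{626}{3}}\right) = - 6 \left(\left(-493\right) \frac{3}{626}\right) = \left(-6\right) \left(- \frac{1479}{626}\right) = \frac{4437}{313}$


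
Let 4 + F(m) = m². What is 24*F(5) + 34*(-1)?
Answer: 470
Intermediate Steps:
F(m) = -4 + m²
24*F(5) + 34*(-1) = 24*(-4 + 5²) + 34*(-1) = 24*(-4 + 25) - 34 = 24*21 - 34 = 504 - 34 = 470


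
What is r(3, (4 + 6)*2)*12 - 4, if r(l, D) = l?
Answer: 32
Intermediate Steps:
r(3, (4 + 6)*2)*12 - 4 = 3*12 - 4 = 36 - 4 = 32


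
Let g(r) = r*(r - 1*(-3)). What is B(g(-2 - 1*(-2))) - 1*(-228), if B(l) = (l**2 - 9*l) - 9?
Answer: 219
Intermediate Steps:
g(r) = r*(3 + r) (g(r) = r*(r + 3) = r*(3 + r))
B(l) = -9 + l**2 - 9*l
B(g(-2 - 1*(-2))) - 1*(-228) = (-9 + ((-2 - 1*(-2))*(3 + (-2 - 1*(-2))))**2 - 9*(-2 - 1*(-2))*(3 + (-2 - 1*(-2)))) - 1*(-228) = (-9 + ((-2 + 2)*(3 + (-2 + 2)))**2 - 9*(-2 + 2)*(3 + (-2 + 2))) + 228 = (-9 + (0*(3 + 0))**2 - 0*(3 + 0)) + 228 = (-9 + (0*3)**2 - 0*3) + 228 = (-9 + 0**2 - 9*0) + 228 = (-9 + 0 + 0) + 228 = -9 + 228 = 219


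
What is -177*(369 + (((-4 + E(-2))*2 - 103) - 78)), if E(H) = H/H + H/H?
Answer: -32568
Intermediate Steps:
E(H) = 2 (E(H) = 1 + 1 = 2)
-177*(369 + (((-4 + E(-2))*2 - 103) - 78)) = -177*(369 + (((-4 + 2)*2 - 103) - 78)) = -177*(369 + ((-2*2 - 103) - 78)) = -177*(369 + ((-4 - 103) - 78)) = -177*(369 + (-107 - 78)) = -177*(369 - 185) = -177*184 = -32568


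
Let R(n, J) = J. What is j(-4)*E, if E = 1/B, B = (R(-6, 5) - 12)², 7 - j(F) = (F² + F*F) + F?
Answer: -3/7 ≈ -0.42857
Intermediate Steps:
j(F) = 7 - F - 2*F² (j(F) = 7 - ((F² + F*F) + F) = 7 - ((F² + F²) + F) = 7 - (2*F² + F) = 7 - (F + 2*F²) = 7 + (-F - 2*F²) = 7 - F - 2*F²)
B = 49 (B = (5 - 12)² = (-7)² = 49)
E = 1/49 ≈ 0.020408
j(-4)*E = (7 - 1*(-4) - 2*(-4)²)*(1/49) = (7 + 4 - 2*16)*(1/49) = (7 + 4 - 32)*(1/49) = -21*1/49 = -3/7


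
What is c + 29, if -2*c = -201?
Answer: 259/2 ≈ 129.50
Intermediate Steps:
c = 201/2 (c = -1/2*(-201) = 201/2 ≈ 100.50)
c + 29 = 201/2 + 29 = 259/2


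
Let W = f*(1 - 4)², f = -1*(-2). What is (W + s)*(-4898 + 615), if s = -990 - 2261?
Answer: 13846939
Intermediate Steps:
f = 2
s = -3251
W = 18 (W = 2*(1 - 4)² = 2*(-3)² = 2*9 = 18)
(W + s)*(-4898 + 615) = (18 - 3251)*(-4898 + 615) = -3233*(-4283) = 13846939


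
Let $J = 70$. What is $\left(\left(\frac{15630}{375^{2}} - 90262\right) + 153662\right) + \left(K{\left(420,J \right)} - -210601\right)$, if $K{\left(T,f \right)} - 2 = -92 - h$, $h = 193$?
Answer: $\frac{2566107292}{9375} \approx 2.7372 \cdot 10^{5}$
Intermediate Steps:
$K{\left(T,f \right)} = -283$ ($K{\left(T,f \right)} = 2 - 285 = -283$)
$\left(\left(\frac{15630}{375^{2}} - 90262\right) + 153662\right) + \left(K{\left(420,J \right)} - -210601\right) = \left(\left(\frac{15630}{375^{2}} - 90262\right) + 153662\right) - -210318 = \left(\left(\frac{15630}{140625} - 90262\right) + 153662\right) + \left(-283 + 210601\right) = \left(\left(15630 \cdot \frac{1}{140625} - 90262\right) + 153662\right) + 210318 = \left(\left(\frac{1042}{9375} - 90262\right) + 153662\right) + 210318 = \left(- \frac{846205208}{9375} + 153662\right) + 210318 = \frac{594376042}{9375} + 210318 = \frac{2566107292}{9375}$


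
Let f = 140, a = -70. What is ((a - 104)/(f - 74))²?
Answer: 841/121 ≈ 6.9504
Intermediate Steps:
((a - 104)/(f - 74))² = ((-70 - 104)/(140 - 74))² = (-174/66)² = (-174*1/66)² = (-29/11)² = 841/121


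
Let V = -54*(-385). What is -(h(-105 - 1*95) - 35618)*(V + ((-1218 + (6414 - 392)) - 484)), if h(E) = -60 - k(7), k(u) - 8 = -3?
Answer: 896000130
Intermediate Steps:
k(u) = 5 (k(u) = 8 - 3 = 5)
V = 20790
h(E) = -65 (h(E) = -60 - 1*5 = -60 - 5 = -65)
-(h(-105 - 1*95) - 35618)*(V + ((-1218 + (6414 - 392)) - 484)) = -(-65 - 35618)*(20790 + ((-1218 + (6414 - 392)) - 484)) = -(-35683)*(20790 + ((-1218 + 6022) - 484)) = -(-35683)*(20790 + (4804 - 484)) = -(-35683)*(20790 + 4320) = -(-35683)*25110 = -1*(-896000130) = 896000130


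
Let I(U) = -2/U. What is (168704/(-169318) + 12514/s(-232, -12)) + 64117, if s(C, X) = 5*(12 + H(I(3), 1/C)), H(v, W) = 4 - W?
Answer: 101016545754747/1571694335 ≈ 64272.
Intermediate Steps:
s(C, X) = 80 - 5/C (s(C, X) = 5*(12 + (4 - 1/C)) = 5*(16 - 1/C) = 80 - 5/C)
(168704/(-169318) + 12514/s(-232, -12)) + 64117 = (168704/(-169318) + 12514/(80 - 5/(-232))) + 64117 = (168704*(-1/169318) + 12514/(80 - 5*(-1/232))) + 64117 = (-84352/84659 + 12514/(80 + 5/232)) + 64117 = (-84352/84659 + 12514/(18565/232)) + 64117 = (-84352/84659 + 12514*(232/18565)) + 64117 = (-84352/84659 + 2903248/18565) + 64117 = 244220077552/1571694335 + 64117 = 101016545754747/1571694335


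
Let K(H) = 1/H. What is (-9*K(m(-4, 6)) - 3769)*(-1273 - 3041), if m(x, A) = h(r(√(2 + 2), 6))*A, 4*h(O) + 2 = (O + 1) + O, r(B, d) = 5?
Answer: 16262342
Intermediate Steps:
h(O) = -¼ + O/2 (h(O) = -½ + ((O + 1) + O)/4 = -½ + ((1 + O) + O)/4 = -½ + (1 + 2*O)/4 = -½ + (¼ + O/2) = -¼ + O/2)
m(x, A) = 9*A/4 (m(x, A) = (-¼ + (½)*5)*A = (-¼ + 5/2)*A = 9*A/4)
K(H) = 1/H
(-9*K(m(-4, 6)) - 3769)*(-1273 - 3041) = (-9/((9/4)*6) - 3769)*(-1273 - 3041) = (-9/27/2 - 3769)*(-4314) = (-9*2/27 - 3769)*(-4314) = (-⅔ - 3769)*(-4314) = -11309/3*(-4314) = 16262342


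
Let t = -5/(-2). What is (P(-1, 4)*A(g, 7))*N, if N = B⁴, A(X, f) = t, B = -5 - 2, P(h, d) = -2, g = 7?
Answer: -12005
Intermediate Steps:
B = -7
t = 5/2 (t = -5*(-½) = 5/2 ≈ 2.5000)
A(X, f) = 5/2
N = 2401 (N = (-7)⁴ = 2401)
(P(-1, 4)*A(g, 7))*N = -2*5/2*2401 = -5*2401 = -12005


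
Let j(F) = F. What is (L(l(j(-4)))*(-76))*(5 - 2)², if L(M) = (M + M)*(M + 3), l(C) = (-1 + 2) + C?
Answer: 0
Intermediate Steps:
l(C) = 1 + C
L(M) = 2*M*(3 + M) (L(M) = (2*M)*(3 + M) = 2*M*(3 + M))
(L(l(j(-4)))*(-76))*(5 - 2)² = ((2*(1 - 4)*(3 + (1 - 4)))*(-76))*(5 - 2)² = ((2*(-3)*(3 - 3))*(-76))*3² = ((2*(-3)*0)*(-76))*9 = (0*(-76))*9 = 0*9 = 0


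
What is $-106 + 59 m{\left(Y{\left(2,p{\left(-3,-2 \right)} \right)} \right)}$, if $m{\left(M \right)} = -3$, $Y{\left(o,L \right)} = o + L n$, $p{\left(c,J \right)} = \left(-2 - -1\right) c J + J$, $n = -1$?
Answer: $-283$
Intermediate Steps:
$p{\left(c,J \right)} = J - J c$ ($p{\left(c,J \right)} = \left(-2 + 1\right) c J + J = - c J + J = - J c + J = J - J c$)
$Y{\left(o,L \right)} = o - L$ ($Y{\left(o,L \right)} = o + L \left(-1\right) = o - L$)
$-106 + 59 m{\left(Y{\left(2,p{\left(-3,-2 \right)} \right)} \right)} = -106 + 59 \left(-3\right) = -106 - 177 = -283$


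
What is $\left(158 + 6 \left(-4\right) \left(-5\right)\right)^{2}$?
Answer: $77284$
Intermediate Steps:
$\left(158 + 6 \left(-4\right) \left(-5\right)\right)^{2} = \left(158 - -120\right)^{2} = \left(158 + 120\right)^{2} = 278^{2} = 77284$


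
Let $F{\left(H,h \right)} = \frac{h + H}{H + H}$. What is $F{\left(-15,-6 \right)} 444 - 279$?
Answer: $\frac{159}{5} \approx 31.8$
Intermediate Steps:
$F{\left(H,h \right)} = \frac{H + h}{2 H}$
$F{\left(-15,-6 \right)} 444 - 279 = \frac{-15 - 6}{2 \left(-15\right)} 444 - 279 = \frac{1}{2} \left(- \frac{1}{15}\right) \left(-21\right) 444 - 279 = \frac{7}{10} \cdot 444 - 279 = \frac{1554}{5} - 279 = \frac{159}{5}$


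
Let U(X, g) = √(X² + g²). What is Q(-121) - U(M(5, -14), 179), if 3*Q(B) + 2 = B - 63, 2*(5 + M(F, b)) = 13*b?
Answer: -62 - √41257 ≈ -265.12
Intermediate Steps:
M(F, b) = -5 + 13*b/2 (M(F, b) = -5 + (13*b)/2 = -5 + 13*b/2)
Q(B) = -65/3 + B/3 (Q(B) = -⅔ + (B - 63)/3 = -⅔ + (-63 + B)/3 = -⅔ + (-21 + B/3) = -65/3 + B/3)
Q(-121) - U(M(5, -14), 179) = (-65/3 + (⅓)*(-121)) - √((-5 + (13/2)*(-14))² + 179²) = (-65/3 - 121/3) - √((-5 - 91)² + 32041) = -62 - √((-96)² + 32041) = -62 - √(9216 + 32041) = -62 - √41257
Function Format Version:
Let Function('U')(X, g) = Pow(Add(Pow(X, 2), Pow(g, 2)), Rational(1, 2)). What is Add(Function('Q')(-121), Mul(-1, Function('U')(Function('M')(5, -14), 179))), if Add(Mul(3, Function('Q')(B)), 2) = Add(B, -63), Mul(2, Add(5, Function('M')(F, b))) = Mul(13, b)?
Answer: Add(-62, Mul(-1, Pow(41257, Rational(1, 2)))) ≈ -265.12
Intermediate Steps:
Function('M')(F, b) = Add(-5, Mul(Rational(13, 2), b)) (Function('M')(F, b) = Add(-5, Mul(Rational(1, 2), Mul(13, b))) = Add(-5, Mul(Rational(13, 2), b)))
Function('Q')(B) = Add(Rational(-65, 3), Mul(Rational(1, 3), B)) (Function('Q')(B) = Add(Rational(-2, 3), Mul(Rational(1, 3), Add(B, -63))) = Add(Rational(-2, 3), Mul(Rational(1, 3), Add(-63, B))) = Add(Rational(-2, 3), Add(-21, Mul(Rational(1, 3), B))) = Add(Rational(-65, 3), Mul(Rational(1, 3), B)))
Add(Function('Q')(-121), Mul(-1, Function('U')(Function('M')(5, -14), 179))) = Add(Add(Rational(-65, 3), Mul(Rational(1, 3), -121)), Mul(-1, Pow(Add(Pow(Add(-5, Mul(Rational(13, 2), -14)), 2), Pow(179, 2)), Rational(1, 2)))) = Add(Add(Rational(-65, 3), Rational(-121, 3)), Mul(-1, Pow(Add(Pow(Add(-5, -91), 2), 32041), Rational(1, 2)))) = Add(-62, Mul(-1, Pow(Add(Pow(-96, 2), 32041), Rational(1, 2)))) = Add(-62, Mul(-1, Pow(Add(9216, 32041), Rational(1, 2)))) = Add(-62, Mul(-1, Pow(41257, Rational(1, 2))))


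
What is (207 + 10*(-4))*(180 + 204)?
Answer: 64128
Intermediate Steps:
(207 + 10*(-4))*(180 + 204) = (207 - 40)*384 = 167*384 = 64128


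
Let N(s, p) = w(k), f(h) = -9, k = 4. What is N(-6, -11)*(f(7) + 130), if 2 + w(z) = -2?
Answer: -484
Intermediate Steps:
w(z) = -4 (w(z) = -2 - 2 = -4)
N(s, p) = -4
N(-6, -11)*(f(7) + 130) = -4*(-9 + 130) = -4*121 = -484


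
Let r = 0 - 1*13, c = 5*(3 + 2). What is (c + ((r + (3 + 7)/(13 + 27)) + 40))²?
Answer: 43681/16 ≈ 2730.1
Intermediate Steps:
c = 25 (c = 5*5 = 25)
r = -13 (r = 0 - 13 = -13)
(c + ((r + (3 + 7)/(13 + 27)) + 40))² = (25 + ((-13 + (3 + 7)/(13 + 27)) + 40))² = (25 + ((-13 + 10/40) + 40))² = (25 + ((-13 + 10*(1/40)) + 40))² = (25 + ((-13 + ¼) + 40))² = (25 + (-51/4 + 40))² = (25 + 109/4)² = (209/4)² = 43681/16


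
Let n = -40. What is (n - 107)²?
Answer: 21609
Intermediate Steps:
(n - 107)² = (-40 - 107)² = (-147)² = 21609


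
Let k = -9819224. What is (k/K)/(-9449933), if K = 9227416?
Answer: 1227403/10899807870391 ≈ 1.1261e-7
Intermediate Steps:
(k/K)/(-9449933) = -9819224/9227416/(-9449933) = -9819224*1/9227416*(-1/9449933) = -1227403/1153427*(-1/9449933) = 1227403/10899807870391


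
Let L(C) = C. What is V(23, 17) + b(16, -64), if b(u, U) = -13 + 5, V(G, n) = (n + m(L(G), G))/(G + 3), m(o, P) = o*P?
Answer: 13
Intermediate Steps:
m(o, P) = P*o
V(G, n) = (n + G²)/(3 + G) (V(G, n) = (n + G*G)/(G + 3) = (n + G²)/(3 + G))
b(u, U) = -8
V(23, 17) + b(16, -64) = (17 + 23²)/(3 + 23) - 8 = (17 + 529)/26 - 8 = (1/26)*546 - 8 = 21 - 8 = 13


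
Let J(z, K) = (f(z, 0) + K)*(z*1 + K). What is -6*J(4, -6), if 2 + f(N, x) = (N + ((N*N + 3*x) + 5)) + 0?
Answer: 204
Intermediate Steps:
f(N, x) = 3 + N + N**2 + 3*x (f(N, x) = -2 + ((N + ((N*N + 3*x) + 5)) + 0) = -2 + ((N + ((N**2 + 3*x) + 5)) + 0) = -2 + ((N + (5 + N**2 + 3*x)) + 0) = -2 + ((5 + N + N**2 + 3*x) + 0) = -2 + (5 + N + N**2 + 3*x) = 3 + N + N**2 + 3*x)
J(z, K) = (K + z)*(3 + K + z + z**2) (J(z, K) = ((3 + z + z**2 + 3*0) + K)*(z*1 + K) = ((3 + z + z**2 + 0) + K)*(z + K) = ((3 + z + z**2) + K)*(K + z) = (3 + K + z + z**2)*(K + z) = (K + z)*(3 + K + z + z**2))
-6*J(4, -6) = -6*((-6)**2 - 6*4 - 6*(3 + 4 + 4**2) + 4*(3 + 4 + 4**2)) = -6*(36 - 24 - 6*(3 + 4 + 16) + 4*(3 + 4 + 16)) = -6*(36 - 24 - 6*23 + 4*23) = -6*(36 - 24 - 138 + 92) = -6*(-34) = 204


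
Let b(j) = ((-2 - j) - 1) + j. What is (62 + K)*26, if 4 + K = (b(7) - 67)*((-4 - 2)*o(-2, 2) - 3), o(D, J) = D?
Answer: -14872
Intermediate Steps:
b(j) = -3 (b(j) = (-3 - j) + j = -3)
K = -634 (K = -4 + (-3 - 67)*((-4 - 2)*(-2) - 3) = -4 - 70*(-6*(-2) - 3) = -4 - 70*(12 - 3) = -4 - 70*9 = -4 - 630 = -634)
(62 + K)*26 = (62 - 634)*26 = -572*26 = -14872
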